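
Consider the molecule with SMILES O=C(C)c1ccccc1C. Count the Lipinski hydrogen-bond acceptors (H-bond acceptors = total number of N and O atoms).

1

N atoms: 0; O atoms: 1.
Lipinski HBA = 0 + 1 = 1.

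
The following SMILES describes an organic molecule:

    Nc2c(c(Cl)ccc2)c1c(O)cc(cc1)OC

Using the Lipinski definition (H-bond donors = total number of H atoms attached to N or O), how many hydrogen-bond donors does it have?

Donors: find every N or O and count the H atoms it carries.
  atom 1 (N): bond orders sum to 1 → 2 H
  atom 11 (O): bond orders sum to 1 → 1 H
  atom 16 (O): bond orders sum to 2 → 0 H
Lipinski HBD = 3.

3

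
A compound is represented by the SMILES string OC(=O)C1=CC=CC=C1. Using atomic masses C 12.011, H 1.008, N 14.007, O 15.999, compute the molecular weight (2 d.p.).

First, the molecular formula is C7H6O2 (counting implicit H from valence).
  C: 7 × 12.011 = 84.077
  H: 6 × 1.008 = 6.048
  O: 2 × 15.999 = 31.998
Sum: 7×12.011 + 6×1.008 + 2×15.999 = 122.123 → 122.12 g/mol.

122.12 g/mol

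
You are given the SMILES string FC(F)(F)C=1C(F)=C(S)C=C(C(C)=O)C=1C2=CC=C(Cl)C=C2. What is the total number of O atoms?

Scan the SMILES for O atoms (remember two-letter symbols like Cl and Br are single atoms).
Oxygen count: 1.

1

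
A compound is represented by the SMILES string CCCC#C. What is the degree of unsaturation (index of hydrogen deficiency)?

2

Molecular formula: C5H8.
DoU = (2C + 2 + N − H − X) / 2, where X is the halogen count and O/S are ignored.
    = (2·5 + 2 + 0 − 8 − 0) / 2 = 4 / 2 = 2.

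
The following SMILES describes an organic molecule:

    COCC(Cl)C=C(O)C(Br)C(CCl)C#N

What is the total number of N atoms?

1

Scan the SMILES for N atoms (remember two-letter symbols like Cl and Br are single atoms).
Nitrogen count: 1.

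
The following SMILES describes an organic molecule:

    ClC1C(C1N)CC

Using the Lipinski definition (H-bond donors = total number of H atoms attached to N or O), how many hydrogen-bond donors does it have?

2

Donors: find every N or O and count the H atoms it carries.
  atom 5 (N): bond orders sum to 1 → 2 H
Lipinski HBD = 2.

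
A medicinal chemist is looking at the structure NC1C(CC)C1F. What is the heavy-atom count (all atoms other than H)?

7

Every atom symbol written in the SMILES (organic subset) is one heavy atom; implicit H are not written.
Heavy atoms by element → C:5, F:1, N:1.
Total: 7.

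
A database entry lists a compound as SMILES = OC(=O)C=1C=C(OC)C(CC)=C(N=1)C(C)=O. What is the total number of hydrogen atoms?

13

Walk through each heavy atom and fill implicit hydrogens from standard valence (C 4, N 3, O 2, S 2, halogen 1):
  atom 1: O, bond orders sum to 1 (valence 2) → 1 H
  atom 2: C, bond orders sum to 4 (valence 4) → 0 H
  atom 3: O, bond orders sum to 2 (valence 2) → 0 H
  atom 4: C, bond orders sum to 4 (valence 4) → 0 H
  atom 5: C, bond orders sum to 3 (valence 4) → 1 H
  atom 6: C, bond orders sum to 4 (valence 4) → 0 H
  atom 7: O, bond orders sum to 2 (valence 2) → 0 H
  atom 8: C, bond orders sum to 1 (valence 4) → 3 H
  atom 9: C, bond orders sum to 4 (valence 4) → 0 H
  atom 10: C, bond orders sum to 2 (valence 4) → 2 H
  atom 11: C, bond orders sum to 1 (valence 4) → 3 H
  atom 12: C, bond orders sum to 4 (valence 4) → 0 H
  atom 13: N, bond orders sum to 3 (valence 3) → 0 H
  atom 14: C, bond orders sum to 4 (valence 4) → 0 H
  atom 15: C, bond orders sum to 1 (valence 4) → 3 H
  atom 16: O, bond orders sum to 2 (valence 2) → 0 H
Total hydrogens: 13.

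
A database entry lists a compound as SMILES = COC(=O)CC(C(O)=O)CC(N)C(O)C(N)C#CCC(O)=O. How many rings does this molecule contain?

0

In SMILES, each pair of matching ring-closure digits denotes one ring-closing bond; the number of such bonds equals the number of independent rings.
Ring-closure bonds here: 0.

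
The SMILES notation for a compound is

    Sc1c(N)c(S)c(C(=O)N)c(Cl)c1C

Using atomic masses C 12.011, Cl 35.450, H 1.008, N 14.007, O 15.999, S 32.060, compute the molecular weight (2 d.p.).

248.74 g/mol

First, the molecular formula is C8H9ClN2OS2 (counting implicit H from valence).
  C: 8 × 12.011 = 96.088
  Cl: 1 × 35.450 = 35.450
  H: 9 × 1.008 = 9.072
  N: 2 × 14.007 = 28.014
  O: 1 × 15.999 = 15.999
  S: 2 × 32.060 = 64.120
Sum: 8×12.011 + 1×35.450 + 9×1.008 + 2×14.007 + 1×15.999 + 2×32.060 = 248.743 → 248.74 g/mol.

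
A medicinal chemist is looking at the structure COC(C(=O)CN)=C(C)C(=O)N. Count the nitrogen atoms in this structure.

2

Scan the SMILES for N atoms (remember two-letter symbols like Cl and Br are single atoms).
Nitrogen count: 2.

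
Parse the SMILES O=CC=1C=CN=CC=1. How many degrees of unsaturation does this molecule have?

Molecular formula: C6H5NO.
DoU = (2C + 2 + N − H − X) / 2, where X is the halogen count and O/S are ignored.
    = (2·6 + 2 + 1 − 5 − 0) / 2 = 10 / 2 = 5.

5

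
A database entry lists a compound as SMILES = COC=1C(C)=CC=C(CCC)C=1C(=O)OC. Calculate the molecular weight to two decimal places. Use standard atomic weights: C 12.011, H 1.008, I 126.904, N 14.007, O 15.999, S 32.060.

First, the molecular formula is C13H18O3 (counting implicit H from valence).
  C: 13 × 12.011 = 156.143
  H: 18 × 1.008 = 18.144
  O: 3 × 15.999 = 47.997
Sum: 13×12.011 + 18×1.008 + 3×15.999 = 222.284 → 222.28 g/mol.

222.28 g/mol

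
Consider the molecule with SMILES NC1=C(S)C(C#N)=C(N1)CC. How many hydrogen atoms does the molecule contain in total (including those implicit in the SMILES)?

9

Walk through each heavy atom and fill implicit hydrogens from standard valence (C 4, N 3, O 2, S 2, halogen 1):
  atom 1: N, bond orders sum to 1 (valence 3) → 2 H
  atom 2: C, bond orders sum to 4 (valence 4) → 0 H
  atom 3: C, bond orders sum to 4 (valence 4) → 0 H
  atom 4: S, bond orders sum to 1 (valence 2) → 1 H
  atom 5: C, bond orders sum to 4 (valence 4) → 0 H
  atom 6: C, bond orders sum to 4 (valence 4) → 0 H
  atom 7: N, bond orders sum to 3 (valence 3) → 0 H
  atom 8: C, bond orders sum to 4 (valence 4) → 0 H
  atom 9: N, bond orders sum to 2 (valence 3) → 1 H
  atom 10: C, bond orders sum to 2 (valence 4) → 2 H
  atom 11: C, bond orders sum to 1 (valence 4) → 3 H
Total hydrogens: 9.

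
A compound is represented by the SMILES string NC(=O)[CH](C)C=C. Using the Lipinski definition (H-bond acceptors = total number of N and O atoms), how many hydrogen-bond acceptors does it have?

N atoms: 1; O atoms: 1.
Lipinski HBA = 1 + 1 = 2.

2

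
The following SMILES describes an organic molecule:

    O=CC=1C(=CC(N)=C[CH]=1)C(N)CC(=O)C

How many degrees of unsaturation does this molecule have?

Degree of unsaturation = (number of rings) + (number of π bonds).
Ring closures in the SMILES: 1.
π bonds: 5 double bonds (each 1 DoU) → 5 DoU from unsaturation.
Total DoU = 1 + 5 = 6.

6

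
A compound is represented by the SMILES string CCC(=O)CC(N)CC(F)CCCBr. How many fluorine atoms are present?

1

Scan the SMILES for F atoms (remember two-letter symbols like Cl and Br are single atoms).
Fluorine count: 1.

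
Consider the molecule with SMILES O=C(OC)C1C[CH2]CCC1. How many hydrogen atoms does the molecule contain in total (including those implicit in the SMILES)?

Walk through each heavy atom and fill implicit hydrogens from standard valence (C 4, N 3, O 2, S 2, halogen 1):
  atom 1: O, bond orders sum to 2 (valence 2) → 0 H
  atom 2: C, bond orders sum to 4 (valence 4) → 0 H
  atom 3: O, bond orders sum to 2 (valence 2) → 0 H
  atom 4: C, bond orders sum to 1 (valence 4) → 3 H
  atom 5: C, bond orders sum to 3 (valence 4) → 1 H
  atom 6: C, bond orders sum to 2 (valence 4) → 2 H
  atom 7: C with explicit H count 2
  atom 8: C, bond orders sum to 2 (valence 4) → 2 H
  atom 9: C, bond orders sum to 2 (valence 4) → 2 H
  atom 10: C, bond orders sum to 2 (valence 4) → 2 H
Total hydrogens: 14.

14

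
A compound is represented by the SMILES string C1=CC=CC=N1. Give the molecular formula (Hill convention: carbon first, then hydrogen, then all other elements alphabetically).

C5H5N

Walk through each heavy atom and fill implicit hydrogens from standard valence (C 4, N 3, O 2, S 2, halogen 1):
  atom 1: C, bond orders sum to 3 (valence 4) → 1 H
  atom 2: C, bond orders sum to 3 (valence 4) → 1 H
  atom 3: C, bond orders sum to 3 (valence 4) → 1 H
  atom 4: C, bond orders sum to 3 (valence 4) → 1 H
  atom 5: C, bond orders sum to 3 (valence 4) → 1 H
  atom 6: N, bond orders sum to 3 (valence 3) → 0 H
Totals → C:5, H:5, N:1.
In Hill order: C5H5N.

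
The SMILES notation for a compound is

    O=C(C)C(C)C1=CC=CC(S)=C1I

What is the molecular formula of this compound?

Walk through each heavy atom and fill implicit hydrogens from standard valence (C 4, N 3, O 2, S 2, halogen 1):
  atom 1: O, bond orders sum to 2 (valence 2) → 0 H
  atom 2: C, bond orders sum to 4 (valence 4) → 0 H
  atom 3: C, bond orders sum to 1 (valence 4) → 3 H
  atom 4: C, bond orders sum to 3 (valence 4) → 1 H
  atom 5: C, bond orders sum to 1 (valence 4) → 3 H
  atom 6: C, bond orders sum to 4 (valence 4) → 0 H
  atom 7: C, bond orders sum to 3 (valence 4) → 1 H
  atom 8: C, bond orders sum to 3 (valence 4) → 1 H
  atom 9: C, bond orders sum to 3 (valence 4) → 1 H
  atom 10: C, bond orders sum to 4 (valence 4) → 0 H
  atom 11: S, bond orders sum to 1 (valence 2) → 1 H
  atom 12: C, bond orders sum to 4 (valence 4) → 0 H
  atom 13: I (halogen, monovalent) → 0 H
Totals → C:10, H:11, I:1, O:1, S:1.

C10H11IOS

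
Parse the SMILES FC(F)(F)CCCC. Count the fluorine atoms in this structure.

Scan the SMILES for F atoms (remember two-letter symbols like Cl and Br are single atoms).
Fluorine count: 3.

3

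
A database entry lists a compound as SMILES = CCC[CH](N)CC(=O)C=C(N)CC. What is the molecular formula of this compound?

C10H20N2O

Walk through each heavy atom and fill implicit hydrogens from standard valence (C 4, N 3, O 2, S 2, halogen 1):
  atom 1: C, bond orders sum to 1 (valence 4) → 3 H
  atom 2: C, bond orders sum to 2 (valence 4) → 2 H
  atom 3: C, bond orders sum to 2 (valence 4) → 2 H
  atom 4: C with explicit H count 1
  atom 5: N, bond orders sum to 1 (valence 3) → 2 H
  atom 6: C, bond orders sum to 2 (valence 4) → 2 H
  atom 7: C, bond orders sum to 4 (valence 4) → 0 H
  atom 8: O, bond orders sum to 2 (valence 2) → 0 H
  atom 9: C, bond orders sum to 3 (valence 4) → 1 H
  atom 10: C, bond orders sum to 4 (valence 4) → 0 H
  atom 11: N, bond orders sum to 1 (valence 3) → 2 H
  atom 12: C, bond orders sum to 2 (valence 4) → 2 H
  atom 13: C, bond orders sum to 1 (valence 4) → 3 H
Totals → C:10, H:20, N:2, O:1.
In Hill order: C10H20N2O.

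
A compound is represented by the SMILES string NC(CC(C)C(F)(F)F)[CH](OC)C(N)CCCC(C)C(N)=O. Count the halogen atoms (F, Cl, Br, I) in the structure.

Halogen atoms appear at heavy-atom positions 7, 8, 9 (3×F).
Other groups present: 1 amide, 1 ether, 2 primary amine.
Halogen count: 3.

3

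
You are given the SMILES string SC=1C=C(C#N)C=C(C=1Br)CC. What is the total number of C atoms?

9

Count every carbon token in the SMILES (each C, including those in ring-closure positions and inside branches).
Carbon count: 9.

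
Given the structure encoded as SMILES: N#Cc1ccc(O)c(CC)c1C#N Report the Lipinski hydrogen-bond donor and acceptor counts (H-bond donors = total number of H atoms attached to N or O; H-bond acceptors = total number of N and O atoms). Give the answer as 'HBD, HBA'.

Donors: find every N or O and count the H atoms it carries.
  atom 1 (N): bond orders sum to 3 → 0 H
  atom 7 (O): bond orders sum to 1 → 1 H
  atom 13 (N): bond orders sum to 3 → 0 H
Lipinski HBD = 1.
Acceptors: N atoms = 2, O atoms = 1 → HBA = 3.

1, 3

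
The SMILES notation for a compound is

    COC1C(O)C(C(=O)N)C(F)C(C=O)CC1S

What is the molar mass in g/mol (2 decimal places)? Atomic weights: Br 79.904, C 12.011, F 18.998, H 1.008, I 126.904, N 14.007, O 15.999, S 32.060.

First, the molecular formula is C10H16FNO4S (counting implicit H from valence).
  C: 10 × 12.011 = 120.110
  F: 1 × 18.998 = 18.998
  H: 16 × 1.008 = 16.128
  N: 1 × 14.007 = 14.007
  O: 4 × 15.999 = 63.996
  S: 1 × 32.060 = 32.060
Sum: 10×12.011 + 1×18.998 + 16×1.008 + 1×14.007 + 4×15.999 + 1×32.060 = 265.299 → 265.30 g/mol.

265.30 g/mol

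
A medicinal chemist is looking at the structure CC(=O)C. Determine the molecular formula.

Walk through each heavy atom and fill implicit hydrogens from standard valence (C 4, N 3, O 2, S 2, halogen 1):
  atom 1: C, bond orders sum to 1 (valence 4) → 3 H
  atom 2: C, bond orders sum to 4 (valence 4) → 0 H
  atom 3: O, bond orders sum to 2 (valence 2) → 0 H
  atom 4: C, bond orders sum to 1 (valence 4) → 3 H
Totals → C:3, H:6, O:1.

C3H6O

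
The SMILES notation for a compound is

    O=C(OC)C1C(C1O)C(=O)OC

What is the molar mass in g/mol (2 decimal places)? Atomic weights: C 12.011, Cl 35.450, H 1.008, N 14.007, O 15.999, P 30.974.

174.15 g/mol

First, the molecular formula is C7H10O5 (counting implicit H from valence).
  C: 7 × 12.011 = 84.077
  H: 10 × 1.008 = 10.080
  O: 5 × 15.999 = 79.995
Sum: 7×12.011 + 10×1.008 + 5×15.999 = 174.152 → 174.15 g/mol.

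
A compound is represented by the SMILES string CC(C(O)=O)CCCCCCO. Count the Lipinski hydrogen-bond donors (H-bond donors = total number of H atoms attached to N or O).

Donors: find every N or O and count the H atoms it carries.
  atom 4 (O): bond orders sum to 1 → 1 H
  atom 5 (O): bond orders sum to 2 → 0 H
  atom 12 (O): bond orders sum to 1 → 1 H
Lipinski HBD = 2.

2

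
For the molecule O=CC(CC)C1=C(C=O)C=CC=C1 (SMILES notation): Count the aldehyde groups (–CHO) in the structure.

2

The aldehyde motif appears at heavy-atom positions 2, 8 in the SMILES.
Aldehyde count: 2.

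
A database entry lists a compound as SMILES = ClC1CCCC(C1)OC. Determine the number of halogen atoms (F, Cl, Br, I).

1

Halogen atoms appear at heavy-atom position 1 (1×Cl).
Other groups present: 1 ether.
Halogen count: 1.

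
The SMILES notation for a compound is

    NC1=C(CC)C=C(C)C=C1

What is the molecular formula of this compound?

Walk through each heavy atom and fill implicit hydrogens from standard valence (C 4, N 3, O 2, S 2, halogen 1):
  atom 1: N, bond orders sum to 1 (valence 3) → 2 H
  atom 2: C, bond orders sum to 4 (valence 4) → 0 H
  atom 3: C, bond orders sum to 4 (valence 4) → 0 H
  atom 4: C, bond orders sum to 2 (valence 4) → 2 H
  atom 5: C, bond orders sum to 1 (valence 4) → 3 H
  atom 6: C, bond orders sum to 3 (valence 4) → 1 H
  atom 7: C, bond orders sum to 4 (valence 4) → 0 H
  atom 8: C, bond orders sum to 1 (valence 4) → 3 H
  atom 9: C, bond orders sum to 3 (valence 4) → 1 H
  atom 10: C, bond orders sum to 3 (valence 4) → 1 H
Totals → C:9, H:13, N:1.

C9H13N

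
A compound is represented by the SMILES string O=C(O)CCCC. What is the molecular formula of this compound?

C5H10O2

Walk through each heavy atom and fill implicit hydrogens from standard valence (C 4, N 3, O 2, S 2, halogen 1):
  atom 1: O, bond orders sum to 2 (valence 2) → 0 H
  atom 2: C, bond orders sum to 4 (valence 4) → 0 H
  atom 3: O, bond orders sum to 1 (valence 2) → 1 H
  atom 4: C, bond orders sum to 2 (valence 4) → 2 H
  atom 5: C, bond orders sum to 2 (valence 4) → 2 H
  atom 6: C, bond orders sum to 2 (valence 4) → 2 H
  atom 7: C, bond orders sum to 1 (valence 4) → 3 H
Totals → C:5, H:10, O:2.
In Hill order: C5H10O2.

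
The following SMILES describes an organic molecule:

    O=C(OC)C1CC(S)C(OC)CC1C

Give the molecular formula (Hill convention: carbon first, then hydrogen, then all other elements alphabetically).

Walk through each heavy atom and fill implicit hydrogens from standard valence (C 4, N 3, O 2, S 2, halogen 1):
  atom 1: O, bond orders sum to 2 (valence 2) → 0 H
  atom 2: C, bond orders sum to 4 (valence 4) → 0 H
  atom 3: O, bond orders sum to 2 (valence 2) → 0 H
  atom 4: C, bond orders sum to 1 (valence 4) → 3 H
  atom 5: C, bond orders sum to 3 (valence 4) → 1 H
  atom 6: C, bond orders sum to 2 (valence 4) → 2 H
  atom 7: C, bond orders sum to 3 (valence 4) → 1 H
  atom 8: S, bond orders sum to 1 (valence 2) → 1 H
  atom 9: C, bond orders sum to 3 (valence 4) → 1 H
  atom 10: O, bond orders sum to 2 (valence 2) → 0 H
  atom 11: C, bond orders sum to 1 (valence 4) → 3 H
  atom 12: C, bond orders sum to 2 (valence 4) → 2 H
  atom 13: C, bond orders sum to 3 (valence 4) → 1 H
  atom 14: C, bond orders sum to 1 (valence 4) → 3 H
Totals → C:10, H:18, O:3, S:1.
In Hill order: C10H18O3S.

C10H18O3S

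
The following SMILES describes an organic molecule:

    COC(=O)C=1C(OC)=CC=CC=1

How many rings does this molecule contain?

1

In SMILES, each pair of matching ring-closure digits denotes one ring-closing bond; the number of such bonds equals the number of independent rings.
Ring-closure bonds here: 1.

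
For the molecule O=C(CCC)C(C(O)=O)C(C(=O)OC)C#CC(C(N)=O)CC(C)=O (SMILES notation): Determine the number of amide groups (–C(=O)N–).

1

The amide motif appears at heavy-atom position 18 in the SMILES.
Other groups present: 1 alkyne, 1 carboxylic acid, 1 ester, 2 ketone.
Amide count: 1.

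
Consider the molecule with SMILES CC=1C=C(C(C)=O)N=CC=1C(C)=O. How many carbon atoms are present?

10

Count every carbon token in the SMILES (each C, including those in ring-closure positions and inside branches).
Carbon count: 10.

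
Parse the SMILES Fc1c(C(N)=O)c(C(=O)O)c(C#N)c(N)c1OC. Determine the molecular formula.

C10H8FN3O4

Walk through each heavy atom and fill implicit hydrogens from standard valence (C 4, N 3, O 2, S 2, halogen 1); for lowercase aromatic atoms, an aromatic c carries 1 H when it has two neighbours and 0 H with three, and aromatic n carries 0 H:
  atom 1: F (halogen, monovalent) → 0 H
  atom 2: aromatic c, 3 neighbours → 0 H
  atom 3: aromatic c, 3 neighbours → 0 H
  atom 4: C, bond orders sum to 4 (valence 4) → 0 H
  atom 5: N, bond orders sum to 1 (valence 3) → 2 H
  atom 6: O, bond orders sum to 2 (valence 2) → 0 H
  atom 7: aromatic c, 3 neighbours → 0 H
  atom 8: C, bond orders sum to 4 (valence 4) → 0 H
  atom 9: O, bond orders sum to 2 (valence 2) → 0 H
  atom 10: O, bond orders sum to 1 (valence 2) → 1 H
  atom 11: aromatic c, 3 neighbours → 0 H
  atom 12: C, bond orders sum to 4 (valence 4) → 0 H
  atom 13: N, bond orders sum to 3 (valence 3) → 0 H
  atom 14: aromatic c, 3 neighbours → 0 H
  atom 15: N, bond orders sum to 1 (valence 3) → 2 H
  atom 16: aromatic c, 3 neighbours → 0 H
  atom 17: O, bond orders sum to 2 (valence 2) → 0 H
  atom 18: C, bond orders sum to 1 (valence 4) → 3 H
Totals → C:10, H:8, F:1, N:3, O:4.
In Hill order: C10H8FN3O4.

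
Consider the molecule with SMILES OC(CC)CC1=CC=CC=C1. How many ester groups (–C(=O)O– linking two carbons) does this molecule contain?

0

Scan the SMILES for the ester motif — none present.
Groups that are present: 1 hydroxyl.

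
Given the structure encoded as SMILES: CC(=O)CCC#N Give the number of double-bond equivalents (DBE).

3

Degree of unsaturation = (number of rings) + (number of π bonds).
Ring closures in the SMILES: 0.
π bonds: 1 double bond (each 1 DoU), 1 triple bond (each 2 DoU) → 3 DoU from unsaturation.
Total DoU = 0 + 3 = 3.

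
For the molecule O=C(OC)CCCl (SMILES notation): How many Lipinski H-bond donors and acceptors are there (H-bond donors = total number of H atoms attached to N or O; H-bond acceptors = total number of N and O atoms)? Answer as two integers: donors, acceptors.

Donors: find every N or O and count the H atoms it carries.
  atom 1 (O): bond orders sum to 2 → 0 H
  atom 3 (O): bond orders sum to 2 → 0 H
Lipinski HBD = 0.
Acceptors: N atoms = 0, O atoms = 2 → HBA = 2.

0, 2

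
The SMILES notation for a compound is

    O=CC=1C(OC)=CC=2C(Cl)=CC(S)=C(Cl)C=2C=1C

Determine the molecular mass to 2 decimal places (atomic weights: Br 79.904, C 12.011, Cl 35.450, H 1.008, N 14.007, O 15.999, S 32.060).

First, the molecular formula is C13H10Cl2O2S (counting implicit H from valence).
  C: 13 × 12.011 = 156.143
  Cl: 2 × 35.450 = 70.900
  H: 10 × 1.008 = 10.080
  O: 2 × 15.999 = 31.998
  S: 1 × 32.060 = 32.060
Sum: 13×12.011 + 2×35.450 + 10×1.008 + 2×15.999 + 1×32.060 = 301.181 → 301.18 g/mol.

301.18 g/mol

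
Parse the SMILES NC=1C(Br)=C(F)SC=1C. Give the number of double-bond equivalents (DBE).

Degree of unsaturation = (number of rings) + (number of π bonds).
Ring closures in the SMILES: 1.
π bonds: 2 double bonds (each 1 DoU) → 2 DoU from unsaturation.
Total DoU = 1 + 2 = 3.

3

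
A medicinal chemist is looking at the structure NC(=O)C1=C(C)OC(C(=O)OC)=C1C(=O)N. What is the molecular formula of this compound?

Walk through each heavy atom and fill implicit hydrogens from standard valence (C 4, N 3, O 2, S 2, halogen 1):
  atom 1: N, bond orders sum to 1 (valence 3) → 2 H
  atom 2: C, bond orders sum to 4 (valence 4) → 0 H
  atom 3: O, bond orders sum to 2 (valence 2) → 0 H
  atom 4: C, bond orders sum to 4 (valence 4) → 0 H
  atom 5: C, bond orders sum to 4 (valence 4) → 0 H
  atom 6: C, bond orders sum to 1 (valence 4) → 3 H
  atom 7: O, bond orders sum to 2 (valence 2) → 0 H
  atom 8: C, bond orders sum to 4 (valence 4) → 0 H
  atom 9: C, bond orders sum to 4 (valence 4) → 0 H
  atom 10: O, bond orders sum to 2 (valence 2) → 0 H
  atom 11: O, bond orders sum to 2 (valence 2) → 0 H
  atom 12: C, bond orders sum to 1 (valence 4) → 3 H
  atom 13: C, bond orders sum to 4 (valence 4) → 0 H
  atom 14: C, bond orders sum to 4 (valence 4) → 0 H
  atom 15: O, bond orders sum to 2 (valence 2) → 0 H
  atom 16: N, bond orders sum to 1 (valence 3) → 2 H
Totals → C:9, H:10, N:2, O:5.

C9H10N2O5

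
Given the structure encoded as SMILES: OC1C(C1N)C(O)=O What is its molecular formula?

C4H7NO3

Walk through each heavy atom and fill implicit hydrogens from standard valence (C 4, N 3, O 2, S 2, halogen 1):
  atom 1: O, bond orders sum to 1 (valence 2) → 1 H
  atom 2: C, bond orders sum to 3 (valence 4) → 1 H
  atom 3: C, bond orders sum to 3 (valence 4) → 1 H
  atom 4: C, bond orders sum to 3 (valence 4) → 1 H
  atom 5: N, bond orders sum to 1 (valence 3) → 2 H
  atom 6: C, bond orders sum to 4 (valence 4) → 0 H
  atom 7: O, bond orders sum to 1 (valence 2) → 1 H
  atom 8: O, bond orders sum to 2 (valence 2) → 0 H
Totals → C:4, H:7, N:1, O:3.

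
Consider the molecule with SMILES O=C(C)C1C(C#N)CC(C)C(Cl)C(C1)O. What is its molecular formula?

C11H16ClNO2

Walk through each heavy atom and fill implicit hydrogens from standard valence (C 4, N 3, O 2, S 2, halogen 1):
  atom 1: O, bond orders sum to 2 (valence 2) → 0 H
  atom 2: C, bond orders sum to 4 (valence 4) → 0 H
  atom 3: C, bond orders sum to 1 (valence 4) → 3 H
  atom 4: C, bond orders sum to 3 (valence 4) → 1 H
  atom 5: C, bond orders sum to 3 (valence 4) → 1 H
  atom 6: C, bond orders sum to 4 (valence 4) → 0 H
  atom 7: N, bond orders sum to 3 (valence 3) → 0 H
  atom 8: C, bond orders sum to 2 (valence 4) → 2 H
  atom 9: C, bond orders sum to 3 (valence 4) → 1 H
  atom 10: C, bond orders sum to 1 (valence 4) → 3 H
  atom 11: C, bond orders sum to 3 (valence 4) → 1 H
  atom 12: Cl (halogen, monovalent) → 0 H
  atom 13: C, bond orders sum to 3 (valence 4) → 1 H
  atom 14: C, bond orders sum to 2 (valence 4) → 2 H
  atom 15: O, bond orders sum to 1 (valence 2) → 1 H
Totals → C:11, H:16, Cl:1, N:1, O:2.
In Hill order: C11H16ClNO2.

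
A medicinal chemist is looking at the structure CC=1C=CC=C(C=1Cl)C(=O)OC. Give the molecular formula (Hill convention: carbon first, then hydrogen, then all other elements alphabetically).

Walk through each heavy atom and fill implicit hydrogens from standard valence (C 4, N 3, O 2, S 2, halogen 1):
  atom 1: C, bond orders sum to 1 (valence 4) → 3 H
  atom 2: C, bond orders sum to 4 (valence 4) → 0 H
  atom 3: C, bond orders sum to 3 (valence 4) → 1 H
  atom 4: C, bond orders sum to 3 (valence 4) → 1 H
  atom 5: C, bond orders sum to 3 (valence 4) → 1 H
  atom 6: C, bond orders sum to 4 (valence 4) → 0 H
  atom 7: C, bond orders sum to 4 (valence 4) → 0 H
  atom 8: Cl (halogen, monovalent) → 0 H
  atom 9: C, bond orders sum to 4 (valence 4) → 0 H
  atom 10: O, bond orders sum to 2 (valence 2) → 0 H
  atom 11: O, bond orders sum to 2 (valence 2) → 0 H
  atom 12: C, bond orders sum to 1 (valence 4) → 3 H
Totals → C:9, H:9, Cl:1, O:2.

C9H9ClO2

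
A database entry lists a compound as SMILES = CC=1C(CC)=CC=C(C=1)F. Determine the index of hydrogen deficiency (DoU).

Molecular formula: C9H11F.
DoU = (2C + 2 + N − H − X) / 2, where X is the halogen count and O/S are ignored.
    = (2·9 + 2 + 0 − 11 − 1) / 2 = 8 / 2 = 4.

4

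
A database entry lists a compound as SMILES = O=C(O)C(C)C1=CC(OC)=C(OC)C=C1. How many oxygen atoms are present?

4

Scan the SMILES for O atoms (remember two-letter symbols like Cl and Br are single atoms).
Oxygen count: 4.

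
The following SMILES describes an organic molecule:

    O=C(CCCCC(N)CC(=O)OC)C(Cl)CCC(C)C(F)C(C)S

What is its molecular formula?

C17H31ClFNO3S

Walk through each heavy atom and fill implicit hydrogens from standard valence (C 4, N 3, O 2, S 2, halogen 1):
  atom 1: O, bond orders sum to 2 (valence 2) → 0 H
  atom 2: C, bond orders sum to 4 (valence 4) → 0 H
  atom 3: C, bond orders sum to 2 (valence 4) → 2 H
  atom 4: C, bond orders sum to 2 (valence 4) → 2 H
  atom 5: C, bond orders sum to 2 (valence 4) → 2 H
  atom 6: C, bond orders sum to 2 (valence 4) → 2 H
  atom 7: C, bond orders sum to 3 (valence 4) → 1 H
  atom 8: N, bond orders sum to 1 (valence 3) → 2 H
  atom 9: C, bond orders sum to 2 (valence 4) → 2 H
  atom 10: C, bond orders sum to 4 (valence 4) → 0 H
  atom 11: O, bond orders sum to 2 (valence 2) → 0 H
  atom 12: O, bond orders sum to 2 (valence 2) → 0 H
  atom 13: C, bond orders sum to 1 (valence 4) → 3 H
  atom 14: C, bond orders sum to 3 (valence 4) → 1 H
  atom 15: Cl (halogen, monovalent) → 0 H
  atom 16: C, bond orders sum to 2 (valence 4) → 2 H
  atom 17: C, bond orders sum to 2 (valence 4) → 2 H
  atom 18: C, bond orders sum to 3 (valence 4) → 1 H
  atom 19: C, bond orders sum to 1 (valence 4) → 3 H
  atom 20: C, bond orders sum to 3 (valence 4) → 1 H
  atom 21: F (halogen, monovalent) → 0 H
  atom 22: C, bond orders sum to 3 (valence 4) → 1 H
  atom 23: C, bond orders sum to 1 (valence 4) → 3 H
  atom 24: S, bond orders sum to 1 (valence 2) → 1 H
Totals → C:17, H:31, Cl:1, F:1, N:1, O:3, S:1.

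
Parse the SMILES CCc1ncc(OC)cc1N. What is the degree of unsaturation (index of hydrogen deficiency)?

4

Molecular formula: C8H12N2O.
DoU = (2C + 2 + N − H − X) / 2, where X is the halogen count and O/S are ignored.
    = (2·8 + 2 + 2 − 12 − 0) / 2 = 8 / 2 = 4.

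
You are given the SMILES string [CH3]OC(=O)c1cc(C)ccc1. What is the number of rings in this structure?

1

In SMILES, each pair of matching ring-closure digits denotes one ring-closing bond; the number of such bonds equals the number of independent rings.
Ring-closure bonds here: 1.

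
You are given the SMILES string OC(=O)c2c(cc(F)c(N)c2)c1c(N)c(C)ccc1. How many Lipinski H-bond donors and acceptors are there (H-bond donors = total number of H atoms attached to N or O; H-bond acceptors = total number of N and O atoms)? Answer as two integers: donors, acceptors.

5, 4

Donors: find every N or O and count the H atoms it carries.
  atom 1 (O): bond orders sum to 1 → 1 H
  atom 3 (O): bond orders sum to 2 → 0 H
  atom 10 (N): bond orders sum to 1 → 2 H
  atom 14 (N): bond orders sum to 1 → 2 H
Lipinski HBD = 5.
Acceptors: N atoms = 2, O atoms = 2 → HBA = 4.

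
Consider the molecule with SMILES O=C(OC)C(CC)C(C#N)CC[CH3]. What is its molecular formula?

C10H17NO2

Walk through each heavy atom and fill implicit hydrogens from standard valence (C 4, N 3, O 2, S 2, halogen 1):
  atom 1: O, bond orders sum to 2 (valence 2) → 0 H
  atom 2: C, bond orders sum to 4 (valence 4) → 0 H
  atom 3: O, bond orders sum to 2 (valence 2) → 0 H
  atom 4: C, bond orders sum to 1 (valence 4) → 3 H
  atom 5: C, bond orders sum to 3 (valence 4) → 1 H
  atom 6: C, bond orders sum to 2 (valence 4) → 2 H
  atom 7: C, bond orders sum to 1 (valence 4) → 3 H
  atom 8: C, bond orders sum to 3 (valence 4) → 1 H
  atom 9: C, bond orders sum to 4 (valence 4) → 0 H
  atom 10: N, bond orders sum to 3 (valence 3) → 0 H
  atom 11: C, bond orders sum to 2 (valence 4) → 2 H
  atom 12: C, bond orders sum to 2 (valence 4) → 2 H
  atom 13: C with explicit H count 3
Totals → C:10, H:17, N:1, O:2.
In Hill order: C10H17NO2.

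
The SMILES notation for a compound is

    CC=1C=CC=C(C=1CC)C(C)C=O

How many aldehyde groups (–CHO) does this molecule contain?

The aldehyde motif appears at heavy-atom position 12 in the SMILES.
Aldehyde count: 1.

1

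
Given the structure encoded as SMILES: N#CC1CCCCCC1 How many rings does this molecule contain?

In SMILES, each pair of matching ring-closure digits denotes one ring-closing bond; the number of such bonds equals the number of independent rings.
Ring-closure bonds here: 1.

1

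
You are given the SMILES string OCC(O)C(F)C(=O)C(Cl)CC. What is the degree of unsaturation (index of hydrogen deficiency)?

1

Molecular formula: C7H12ClFO3.
DoU = (2C + 2 + N − H − X) / 2, where X is the halogen count and O/S are ignored.
    = (2·7 + 2 + 0 − 12 − 2) / 2 = 2 / 2 = 1.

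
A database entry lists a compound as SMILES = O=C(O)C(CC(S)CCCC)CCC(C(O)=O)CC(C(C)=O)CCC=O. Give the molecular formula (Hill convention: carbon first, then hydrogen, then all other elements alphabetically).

C19H32O6S

Walk through each heavy atom and fill implicit hydrogens from standard valence (C 4, N 3, O 2, S 2, halogen 1):
  atom 1: O, bond orders sum to 2 (valence 2) → 0 H
  atom 2: C, bond orders sum to 4 (valence 4) → 0 H
  atom 3: O, bond orders sum to 1 (valence 2) → 1 H
  atom 4: C, bond orders sum to 3 (valence 4) → 1 H
  atom 5: C, bond orders sum to 2 (valence 4) → 2 H
  atom 6: C, bond orders sum to 3 (valence 4) → 1 H
  atom 7: S, bond orders sum to 1 (valence 2) → 1 H
  atom 8: C, bond orders sum to 2 (valence 4) → 2 H
  atom 9: C, bond orders sum to 2 (valence 4) → 2 H
  atom 10: C, bond orders sum to 2 (valence 4) → 2 H
  atom 11: C, bond orders sum to 1 (valence 4) → 3 H
  atom 12: C, bond orders sum to 2 (valence 4) → 2 H
  atom 13: C, bond orders sum to 2 (valence 4) → 2 H
  atom 14: C, bond orders sum to 3 (valence 4) → 1 H
  atom 15: C, bond orders sum to 4 (valence 4) → 0 H
  atom 16: O, bond orders sum to 1 (valence 2) → 1 H
  atom 17: O, bond orders sum to 2 (valence 2) → 0 H
  atom 18: C, bond orders sum to 2 (valence 4) → 2 H
  atom 19: C, bond orders sum to 3 (valence 4) → 1 H
  atom 20: C, bond orders sum to 4 (valence 4) → 0 H
  atom 21: C, bond orders sum to 1 (valence 4) → 3 H
  atom 22: O, bond orders sum to 2 (valence 2) → 0 H
  atom 23: C, bond orders sum to 2 (valence 4) → 2 H
  atom 24: C, bond orders sum to 2 (valence 4) → 2 H
  atom 25: C, bond orders sum to 3 (valence 4) → 1 H
  atom 26: O, bond orders sum to 2 (valence 2) → 0 H
Totals → C:19, H:32, O:6, S:1.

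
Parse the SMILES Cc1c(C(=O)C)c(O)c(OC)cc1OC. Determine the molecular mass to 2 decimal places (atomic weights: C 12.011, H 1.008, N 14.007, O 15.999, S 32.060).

First, the molecular formula is C11H14O4 (counting implicit H from valence).
  C: 11 × 12.011 = 132.121
  H: 14 × 1.008 = 14.112
  O: 4 × 15.999 = 63.996
Sum: 11×12.011 + 14×1.008 + 4×15.999 = 210.229 → 210.23 g/mol.

210.23 g/mol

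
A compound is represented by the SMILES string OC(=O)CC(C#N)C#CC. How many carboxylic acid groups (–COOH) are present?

The carboxylic acid motif appears at heavy-atom position 2 in the SMILES.
Other groups present: 1 alkyne, 1 nitrile.
Carboxylic acid count: 1.

1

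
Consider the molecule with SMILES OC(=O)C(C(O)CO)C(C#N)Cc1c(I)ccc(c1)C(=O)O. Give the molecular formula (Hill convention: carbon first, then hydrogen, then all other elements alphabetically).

C14H14INO6

Walk through each heavy atom and fill implicit hydrogens from standard valence (C 4, N 3, O 2, S 2, halogen 1); for lowercase aromatic atoms, an aromatic c carries 1 H when it has two neighbours and 0 H with three, and aromatic n carries 0 H:
  atom 1: O, bond orders sum to 1 (valence 2) → 1 H
  atom 2: C, bond orders sum to 4 (valence 4) → 0 H
  atom 3: O, bond orders sum to 2 (valence 2) → 0 H
  atom 4: C, bond orders sum to 3 (valence 4) → 1 H
  atom 5: C, bond orders sum to 3 (valence 4) → 1 H
  atom 6: O, bond orders sum to 1 (valence 2) → 1 H
  atom 7: C, bond orders sum to 2 (valence 4) → 2 H
  atom 8: O, bond orders sum to 1 (valence 2) → 1 H
  atom 9: C, bond orders sum to 3 (valence 4) → 1 H
  atom 10: C, bond orders sum to 4 (valence 4) → 0 H
  atom 11: N, bond orders sum to 3 (valence 3) → 0 H
  atom 12: C, bond orders sum to 2 (valence 4) → 2 H
  atom 13: aromatic c, 3 neighbours → 0 H
  atom 14: aromatic c, 3 neighbours → 0 H
  atom 15: I (halogen, monovalent) → 0 H
  atom 16: aromatic c, 2 neighbours → 1 H
  atom 17: aromatic c, 2 neighbours → 1 H
  atom 18: aromatic c, 3 neighbours → 0 H
  atom 19: aromatic c, 2 neighbours → 1 H
  atom 20: C, bond orders sum to 4 (valence 4) → 0 H
  atom 21: O, bond orders sum to 2 (valence 2) → 0 H
  atom 22: O, bond orders sum to 1 (valence 2) → 1 H
Totals → C:14, H:14, I:1, N:1, O:6.
In Hill order: C14H14INO6.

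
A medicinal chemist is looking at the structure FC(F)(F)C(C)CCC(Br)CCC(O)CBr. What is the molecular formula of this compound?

Walk through each heavy atom and fill implicit hydrogens from standard valence (C 4, N 3, O 2, S 2, halogen 1):
  atom 1: F (halogen, monovalent) → 0 H
  atom 2: C, bond orders sum to 4 (valence 4) → 0 H
  atom 3: F (halogen, monovalent) → 0 H
  atom 4: F (halogen, monovalent) → 0 H
  atom 5: C, bond orders sum to 3 (valence 4) → 1 H
  atom 6: C, bond orders sum to 1 (valence 4) → 3 H
  atom 7: C, bond orders sum to 2 (valence 4) → 2 H
  atom 8: C, bond orders sum to 2 (valence 4) → 2 H
  atom 9: C, bond orders sum to 3 (valence 4) → 1 H
  atom 10: Br (halogen, monovalent) → 0 H
  atom 11: C, bond orders sum to 2 (valence 4) → 2 H
  atom 12: C, bond orders sum to 2 (valence 4) → 2 H
  atom 13: C, bond orders sum to 3 (valence 4) → 1 H
  atom 14: O, bond orders sum to 1 (valence 2) → 1 H
  atom 15: C, bond orders sum to 2 (valence 4) → 2 H
  atom 16: Br (halogen, monovalent) → 0 H
Totals → C:10, H:17, Br:2, F:3, O:1.

C10H17Br2F3O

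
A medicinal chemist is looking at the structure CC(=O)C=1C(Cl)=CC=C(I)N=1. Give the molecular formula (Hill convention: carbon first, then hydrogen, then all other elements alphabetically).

Walk through each heavy atom and fill implicit hydrogens from standard valence (C 4, N 3, O 2, S 2, halogen 1):
  atom 1: C, bond orders sum to 1 (valence 4) → 3 H
  atom 2: C, bond orders sum to 4 (valence 4) → 0 H
  atom 3: O, bond orders sum to 2 (valence 2) → 0 H
  atom 4: C, bond orders sum to 4 (valence 4) → 0 H
  atom 5: C, bond orders sum to 4 (valence 4) → 0 H
  atom 6: Cl (halogen, monovalent) → 0 H
  atom 7: C, bond orders sum to 3 (valence 4) → 1 H
  atom 8: C, bond orders sum to 3 (valence 4) → 1 H
  atom 9: C, bond orders sum to 4 (valence 4) → 0 H
  atom 10: I (halogen, monovalent) → 0 H
  atom 11: N, bond orders sum to 3 (valence 3) → 0 H
Totals → C:7, H:5, Cl:1, I:1, N:1, O:1.
In Hill order: C7H5ClINO.

C7H5ClINO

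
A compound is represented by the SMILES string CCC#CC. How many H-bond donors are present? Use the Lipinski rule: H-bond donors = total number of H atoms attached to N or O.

Donors: find every N or O and count the H atoms it carries.
  (no N or O atoms present)
Lipinski HBD = 0.

0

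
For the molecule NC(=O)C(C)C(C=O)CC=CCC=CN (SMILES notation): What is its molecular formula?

Walk through each heavy atom and fill implicit hydrogens from standard valence (C 4, N 3, O 2, S 2, halogen 1):
  atom 1: N, bond orders sum to 1 (valence 3) → 2 H
  atom 2: C, bond orders sum to 4 (valence 4) → 0 H
  atom 3: O, bond orders sum to 2 (valence 2) → 0 H
  atom 4: C, bond orders sum to 3 (valence 4) → 1 H
  atom 5: C, bond orders sum to 1 (valence 4) → 3 H
  atom 6: C, bond orders sum to 3 (valence 4) → 1 H
  atom 7: C, bond orders sum to 3 (valence 4) → 1 H
  atom 8: O, bond orders sum to 2 (valence 2) → 0 H
  atom 9: C, bond orders sum to 2 (valence 4) → 2 H
  atom 10: C, bond orders sum to 3 (valence 4) → 1 H
  atom 11: C, bond orders sum to 3 (valence 4) → 1 H
  atom 12: C, bond orders sum to 2 (valence 4) → 2 H
  atom 13: C, bond orders sum to 3 (valence 4) → 1 H
  atom 14: C, bond orders sum to 3 (valence 4) → 1 H
  atom 15: N, bond orders sum to 1 (valence 3) → 2 H
Totals → C:11, H:18, N:2, O:2.
In Hill order: C11H18N2O2.

C11H18N2O2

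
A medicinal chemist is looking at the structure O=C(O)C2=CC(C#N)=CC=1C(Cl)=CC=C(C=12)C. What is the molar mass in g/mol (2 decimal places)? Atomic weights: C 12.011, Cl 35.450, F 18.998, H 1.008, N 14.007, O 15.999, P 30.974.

First, the molecular formula is C13H8ClNO2 (counting implicit H from valence).
  C: 13 × 12.011 = 156.143
  Cl: 1 × 35.450 = 35.450
  H: 8 × 1.008 = 8.064
  N: 1 × 14.007 = 14.007
  O: 2 × 15.999 = 31.998
Sum: 13×12.011 + 1×35.450 + 8×1.008 + 1×14.007 + 2×15.999 = 245.662 → 245.66 g/mol.

245.66 g/mol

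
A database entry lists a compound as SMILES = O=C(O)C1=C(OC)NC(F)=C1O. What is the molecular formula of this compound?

Walk through each heavy atom and fill implicit hydrogens from standard valence (C 4, N 3, O 2, S 2, halogen 1):
  atom 1: O, bond orders sum to 2 (valence 2) → 0 H
  atom 2: C, bond orders sum to 4 (valence 4) → 0 H
  atom 3: O, bond orders sum to 1 (valence 2) → 1 H
  atom 4: C, bond orders sum to 4 (valence 4) → 0 H
  atom 5: C, bond orders sum to 4 (valence 4) → 0 H
  atom 6: O, bond orders sum to 2 (valence 2) → 0 H
  atom 7: C, bond orders sum to 1 (valence 4) → 3 H
  atom 8: N, bond orders sum to 2 (valence 3) → 1 H
  atom 9: C, bond orders sum to 4 (valence 4) → 0 H
  atom 10: F (halogen, monovalent) → 0 H
  atom 11: C, bond orders sum to 4 (valence 4) → 0 H
  atom 12: O, bond orders sum to 1 (valence 2) → 1 H
Totals → C:6, H:6, F:1, N:1, O:4.
In Hill order: C6H6FNO4.

C6H6FNO4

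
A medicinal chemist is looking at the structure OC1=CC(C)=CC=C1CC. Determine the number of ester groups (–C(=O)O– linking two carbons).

Scan the SMILES for the ester motif — none present.
Groups that are present: 1 hydroxyl.

0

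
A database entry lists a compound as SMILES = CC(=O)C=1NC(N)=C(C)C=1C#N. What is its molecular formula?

C8H9N3O

Walk through each heavy atom and fill implicit hydrogens from standard valence (C 4, N 3, O 2, S 2, halogen 1):
  atom 1: C, bond orders sum to 1 (valence 4) → 3 H
  atom 2: C, bond orders sum to 4 (valence 4) → 0 H
  atom 3: O, bond orders sum to 2 (valence 2) → 0 H
  atom 4: C, bond orders sum to 4 (valence 4) → 0 H
  atom 5: N, bond orders sum to 2 (valence 3) → 1 H
  atom 6: C, bond orders sum to 4 (valence 4) → 0 H
  atom 7: N, bond orders sum to 1 (valence 3) → 2 H
  atom 8: C, bond orders sum to 4 (valence 4) → 0 H
  atom 9: C, bond orders sum to 1 (valence 4) → 3 H
  atom 10: C, bond orders sum to 4 (valence 4) → 0 H
  atom 11: C, bond orders sum to 4 (valence 4) → 0 H
  atom 12: N, bond orders sum to 3 (valence 3) → 0 H
Totals → C:8, H:9, N:3, O:1.
In Hill order: C8H9N3O.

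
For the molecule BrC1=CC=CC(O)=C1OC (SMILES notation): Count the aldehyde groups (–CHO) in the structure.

0

Scan the SMILES for the aldehyde motif — none present.
Groups that are present: 1 ether, 1 hydroxyl.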